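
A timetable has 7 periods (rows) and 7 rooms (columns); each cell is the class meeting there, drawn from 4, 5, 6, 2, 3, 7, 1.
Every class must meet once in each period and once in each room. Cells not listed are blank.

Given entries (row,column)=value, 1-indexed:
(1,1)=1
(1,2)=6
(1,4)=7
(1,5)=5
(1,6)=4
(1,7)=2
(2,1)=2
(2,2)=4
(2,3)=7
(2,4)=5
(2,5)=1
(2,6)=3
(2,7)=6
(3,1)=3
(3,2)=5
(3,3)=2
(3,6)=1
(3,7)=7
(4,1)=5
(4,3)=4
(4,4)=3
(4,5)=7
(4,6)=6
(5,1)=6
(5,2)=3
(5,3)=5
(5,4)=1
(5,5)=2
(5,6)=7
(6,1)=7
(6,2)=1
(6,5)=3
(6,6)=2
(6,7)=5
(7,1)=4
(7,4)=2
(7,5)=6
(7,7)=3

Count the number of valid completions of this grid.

1

Period 1, room 3: eliminating its period and room leaves {3}.
Period 3, room 4: eliminating its period and room leaves {4, 6}.
Period 3, room 5: eliminating its period and room leaves {4}.
Period 4, room 2: eliminating its period and room leaves {2}.
Period 4, room 7: eliminating its period and room leaves {1}.
Period 5, room 7: eliminating its period and room leaves {4}.
Period 6, room 3: eliminating its period and room leaves {6}.
Period 6, room 4: eliminating its period and room leaves {4, 6}.
Period 7, room 2: eliminating its period and room leaves {7}.
Period 7, room 3: eliminating its period and room leaves {1}.
Period 7, room 6: eliminating its period and room leaves {5}.
Only one assignment across all blanks avoids any period or room repeat, giving 1 completion.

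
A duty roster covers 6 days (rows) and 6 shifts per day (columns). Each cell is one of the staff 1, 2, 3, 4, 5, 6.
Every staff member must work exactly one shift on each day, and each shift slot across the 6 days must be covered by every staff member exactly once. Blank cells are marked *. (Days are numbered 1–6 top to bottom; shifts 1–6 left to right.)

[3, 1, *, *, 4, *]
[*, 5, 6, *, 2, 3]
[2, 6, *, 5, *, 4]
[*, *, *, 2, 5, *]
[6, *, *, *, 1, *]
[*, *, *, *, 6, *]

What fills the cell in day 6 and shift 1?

5

Day 1, shift 4: day 1 has {1, 3, 4} and shift 4 has {2, 5}, leaving only 6.
Day 3, shift 5: day 3 has {2, 4, 5, 6} and shift 5 has {1, 2, 4, 5, 6}, leaving only 3.
Day 3, shift 3: day 3 has {2, 3, 4, 5, 6} and shift 3 has {6}, leaving only 1.
Day 6, shift 1 is narrowed to {1, 4, 5}.
If it were 1, then day 4, shift 1 would be left with no valid symbol.
If it were 4, then day 4, shift 1 would be left with no valid symbol.
So day 6, shift 1 must be 5.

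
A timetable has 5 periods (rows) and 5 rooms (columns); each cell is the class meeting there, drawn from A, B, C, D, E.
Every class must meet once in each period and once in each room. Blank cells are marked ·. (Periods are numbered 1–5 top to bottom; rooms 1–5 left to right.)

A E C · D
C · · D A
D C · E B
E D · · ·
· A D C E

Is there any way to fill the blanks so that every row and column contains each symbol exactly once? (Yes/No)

Yes

No period or room among the givens repeats a symbol, and propagating forced cells runs into no contradiction.
One valid completion exists (for instance, A E C B D / C B E D A / D C A E B / E D B A C / B A D C E).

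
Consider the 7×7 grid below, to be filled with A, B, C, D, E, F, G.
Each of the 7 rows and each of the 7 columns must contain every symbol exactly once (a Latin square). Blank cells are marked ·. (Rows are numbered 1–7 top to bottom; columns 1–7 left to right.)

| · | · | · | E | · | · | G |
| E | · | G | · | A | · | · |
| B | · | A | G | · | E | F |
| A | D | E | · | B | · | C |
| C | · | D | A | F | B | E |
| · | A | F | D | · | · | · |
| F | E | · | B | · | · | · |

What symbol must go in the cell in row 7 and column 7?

A

Row 1, column 1: row 1 has {E, G} and column 1 has {A, B, C, E, F}, leaving only D.
Row 1, column 5: row 1 has {D, E, G} and column 5 has {A, B, F}, leaving only C.
Row 1, column 3: row 1 has {C, D, E, G} and column 3 has {A, D, E, F, G}, leaving only B.
Row 1, column 2: row 1 has {B, C, D, E, G} and column 2 has {A, D, E}, leaving only F.
Row 1, column 6: row 1 has {B, C, D, E, F, G} and column 6 has {B, E}, leaving only A.
Row 3, column 2: row 3 has {A, B, E, F, G} and column 2 has {A, D, E, F}, leaving only C.
Row 2, column 2: row 2 has {A, E, G} and column 2 has {A, C, D, E, F}, leaving only B.
Row 2, column 7: row 2 has {A, B, E, G} and column 7 has {C, E, F, G}, leaving only D.
Row 7 already has {B, E, F} and column 7 already has {C, D, E, F, G}, so row 7, column 7 must be A.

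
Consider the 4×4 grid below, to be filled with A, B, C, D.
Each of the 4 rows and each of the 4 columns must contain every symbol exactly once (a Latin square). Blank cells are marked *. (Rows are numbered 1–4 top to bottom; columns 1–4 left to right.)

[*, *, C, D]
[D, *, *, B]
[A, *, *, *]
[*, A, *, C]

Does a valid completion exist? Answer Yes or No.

Row 3, column 4: row 3 together with column 4 already contain {A, B, C, D} — every symbol — so nothing can go there. The grid has no valid completion.

No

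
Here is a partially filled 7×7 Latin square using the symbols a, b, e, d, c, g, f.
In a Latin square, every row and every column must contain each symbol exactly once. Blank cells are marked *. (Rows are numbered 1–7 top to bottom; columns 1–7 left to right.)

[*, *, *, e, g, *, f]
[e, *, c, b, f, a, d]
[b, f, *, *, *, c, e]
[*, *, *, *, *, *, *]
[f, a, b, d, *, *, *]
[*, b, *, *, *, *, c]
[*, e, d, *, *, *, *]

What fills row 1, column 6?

b

Row 1, column 3: row 1 has {e, g, f} and column 3 has {b, d, c}, leaving only a.
Row 2, column 2: row 2 has {a, b, e, d, c, f} and column 2 has {a, b, e, f}, leaving only g.
Row 3, column 3: row 3 has {b, e, c, f} and column 3 has {a, b, d, c}, leaving only g.
Row 3, column 4: row 3 has {b, e, c, g, f} and column 4 has {b, e, d}, leaving only a.
Row 3, column 5: row 3 has {a, b, e, c, g, f} and column 5 has {g, f}, leaving only d.
Row 5, column 7: row 5 has {a, b, d, f} and column 7 has {e, d, c, f}, leaving only g.
Row 5, column 6: row 5 has {a, b, d, g, f} and column 6 has {a, c}, leaving only e.
Row 5, column 5: row 5 has {a, b, e, d, g, f} and column 5 has {d, g, f}, leaving only c.
Row 1, column 6 is narrowed to {b, d}.
If it were d, then row 1, column 2 would be left with no valid symbol.
So row 1, column 6 must be b.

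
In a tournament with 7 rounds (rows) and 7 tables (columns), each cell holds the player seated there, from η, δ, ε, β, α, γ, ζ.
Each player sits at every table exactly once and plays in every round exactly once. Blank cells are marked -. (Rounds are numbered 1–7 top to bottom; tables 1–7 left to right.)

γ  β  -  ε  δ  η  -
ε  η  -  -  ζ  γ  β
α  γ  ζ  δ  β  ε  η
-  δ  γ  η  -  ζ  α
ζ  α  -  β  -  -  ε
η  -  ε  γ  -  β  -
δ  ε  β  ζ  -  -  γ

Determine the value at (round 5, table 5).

Round 1, table 3: round 1 has {η, δ, ε, β, γ} and table 3 has {ε, β, γ, ζ}, leaving only α.
Round 1, table 7: round 1 has {η, δ, ε, β, α, γ} and table 7 has {η, ε, β, α, γ}, leaving only ζ.
Round 2, table 3: round 2 has {η, ε, β, γ, ζ} and table 3 has {ε, β, α, γ, ζ}, leaving only δ.
Round 2, table 4: round 2 has {η, δ, ε, β, γ, ζ} and table 4 has {η, δ, ε, β, γ, ζ}, leaving only α.
Round 4, table 1: round 4 has {η, δ, α, γ, ζ} and table 1 has {η, δ, ε, α, γ, ζ}, leaving only β.
Round 4, table 5: round 4 has {η, δ, β, α, γ, ζ} and table 5 has {δ, β, ζ}, leaving only ε.
Round 5, table 3: round 5 has {ε, β, α, ζ} and table 3 has {δ, ε, β, α, γ, ζ}, leaving only η.
Round 5 already has {η, ε, β, α, ζ} and table 5 already has {δ, ε, β, ζ}, so round 5, table 5 must be γ.

γ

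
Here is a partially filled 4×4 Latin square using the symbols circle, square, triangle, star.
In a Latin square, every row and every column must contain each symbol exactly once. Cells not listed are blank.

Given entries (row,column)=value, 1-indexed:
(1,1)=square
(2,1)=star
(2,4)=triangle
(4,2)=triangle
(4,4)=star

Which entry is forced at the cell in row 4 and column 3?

Row 1, column 4: row 1 has {square} and column 4 has {triangle, star}, leaving only circle.
Row 1, column 2: row 1 has {circle, square} and column 2 has {triangle}, leaving only star.
Row 1, column 3: row 1 has {circle, square, star} and column 3 has {}, leaving only triangle.
Row 3, column 4: row 3 has {} and column 4 has {circle, triangle, star}, leaving only square.
Row 3, column 2: row 3 has {square} and column 2 has {triangle, star}, leaving only circle.
Row 2, column 2: row 2 has {triangle, star} and column 2 has {circle, triangle, star}, leaving only square.
Row 2, column 3: row 2 has {square, triangle, star} and column 3 has {triangle}, leaving only circle.
Row 4 already has {triangle, star} and column 3 already has {circle, triangle}, so row 4, column 3 must be square.

square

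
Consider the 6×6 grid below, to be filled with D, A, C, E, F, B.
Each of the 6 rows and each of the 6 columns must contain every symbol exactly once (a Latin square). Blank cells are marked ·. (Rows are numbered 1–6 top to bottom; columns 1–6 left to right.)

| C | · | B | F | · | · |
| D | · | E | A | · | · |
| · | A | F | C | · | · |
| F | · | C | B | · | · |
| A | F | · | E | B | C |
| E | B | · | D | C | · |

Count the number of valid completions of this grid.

Row 1, column 2: eliminating its row and column leaves {D, E}.
Row 1, column 5: eliminating its row and column leaves {D, A, E}.
Row 1, column 6: eliminating its row and column leaves {D, A, E}.
Row 2, column 2: eliminating its row and column leaves {C}.
Row 2, column 5: eliminating its row and column leaves {F}.
Row 2, column 6: eliminating its row and column leaves {F, B}.
Row 3, column 1: eliminating its row and column leaves {B}.
Row 3, column 5: eliminating its row and column leaves {D, E}.
Row 3, column 6: eliminating its row and column leaves {D, E, B}.
Row 4, column 2: eliminating its row and column leaves {D, E}.
Row 4, column 5: eliminating its row and column leaves {D, A, E}.
Row 4, column 6: eliminating its row and column leaves {D, A, E}.
Row 5, column 3: eliminating its row and column leaves {D}.
Row 6, column 3: eliminating its row and column leaves {A}.
Row 6, column 6: eliminating its row and column leaves {A, F}.
Enumerating the assignments across these blanks that avoid any row or column repeat gives 4 completions.

4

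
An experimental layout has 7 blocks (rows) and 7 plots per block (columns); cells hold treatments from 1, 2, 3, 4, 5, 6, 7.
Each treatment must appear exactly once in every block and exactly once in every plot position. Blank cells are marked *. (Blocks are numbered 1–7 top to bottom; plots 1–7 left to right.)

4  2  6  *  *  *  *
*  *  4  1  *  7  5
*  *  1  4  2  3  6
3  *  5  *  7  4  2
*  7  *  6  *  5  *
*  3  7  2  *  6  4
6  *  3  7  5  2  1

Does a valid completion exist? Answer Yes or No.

Block 4, plot 4: block 4 together with plot 4 already contain {1, 2, 3, 4, 5, 6, 7} — every symbol — so nothing can go there. The grid has no valid completion.

No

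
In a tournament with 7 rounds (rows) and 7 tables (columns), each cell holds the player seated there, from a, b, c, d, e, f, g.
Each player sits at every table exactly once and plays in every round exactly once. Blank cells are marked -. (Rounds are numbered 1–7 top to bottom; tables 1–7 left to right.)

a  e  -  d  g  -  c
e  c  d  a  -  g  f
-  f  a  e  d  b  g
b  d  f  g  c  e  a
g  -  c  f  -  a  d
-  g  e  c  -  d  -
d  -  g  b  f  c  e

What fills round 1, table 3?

Round 1 already has {a, c, d, e, g} and table 3 already has {a, c, d, e, f, g}, so round 1, table 3 must be b.

b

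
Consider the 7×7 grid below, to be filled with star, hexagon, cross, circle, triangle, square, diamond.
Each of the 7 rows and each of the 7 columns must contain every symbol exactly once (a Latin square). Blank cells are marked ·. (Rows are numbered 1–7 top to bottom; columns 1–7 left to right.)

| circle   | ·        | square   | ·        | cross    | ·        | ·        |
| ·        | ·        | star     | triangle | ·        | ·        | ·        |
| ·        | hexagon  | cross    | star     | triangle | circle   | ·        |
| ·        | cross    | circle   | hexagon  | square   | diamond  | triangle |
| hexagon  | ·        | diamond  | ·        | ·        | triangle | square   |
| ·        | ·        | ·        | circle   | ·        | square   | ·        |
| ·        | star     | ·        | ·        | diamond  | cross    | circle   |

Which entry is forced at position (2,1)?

diamond

Row 1, column 4: row 1 has {cross, circle, square} and column 4 has {star, hexagon, circle, triangle}, leaving only diamond.
Row 1, column 2: row 1 has {cross, circle, square, diamond} and column 2 has {star, hexagon, cross}, leaving only triangle.
Row 2, column 6: row 2 has {star, triangle} and column 6 has {cross, circle, triangle, square, diamond}, leaving only hexagon.
Row 1, column 6: row 1 has {cross, circle, triangle, square, diamond} and column 6 has {hexagon, cross, circle, triangle, square, diamond}, leaving only star.
Row 1, column 7: row 1 has {star, cross, circle, triangle, square, diamond} and column 7 has {circle, triangle, square}, leaving only hexagon.
Row 2, column 5: row 2 has {star, hexagon, triangle} and column 5 has {cross, triangle, square, diamond}, leaving only circle.
Row 3, column 7: row 3 has {star, hexagon, cross, circle, triangle} and column 7 has {hexagon, circle, triangle, square}, leaving only diamond.
Row 2, column 7: row 2 has {star, hexagon, circle, triangle} and column 7 has {hexagon, circle, triangle, square, diamond}, leaving only cross.
Row 3, column 1: row 3 has {star, hexagon, cross, circle, triangle, diamond} and column 1 has {hexagon, circle}, leaving only square.
Row 2 already has {star, hexagon, cross, circle, triangle} and column 1 already has {hexagon, circle, square}, so row 2, column 1 must be diamond.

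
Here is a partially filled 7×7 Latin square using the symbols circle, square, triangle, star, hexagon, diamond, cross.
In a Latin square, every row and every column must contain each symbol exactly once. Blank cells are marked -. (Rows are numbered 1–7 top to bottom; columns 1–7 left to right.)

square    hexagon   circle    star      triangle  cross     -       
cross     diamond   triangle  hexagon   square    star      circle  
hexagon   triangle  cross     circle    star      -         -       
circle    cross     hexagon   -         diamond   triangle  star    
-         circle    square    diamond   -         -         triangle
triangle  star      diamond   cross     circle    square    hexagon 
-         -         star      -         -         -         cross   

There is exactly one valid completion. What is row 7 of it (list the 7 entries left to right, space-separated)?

diamond square star triangle hexagon circle cross

Row 7, column 1: row 7 has {star, cross} and column 1 has {circle, square, triangle, hexagon, cross}, leaving only diamond.
Row 7, column 2: row 7 has {star, diamond, cross} and column 2 has {circle, triangle, star, hexagon, diamond, cross}, leaving only square.
Row 7, column 4: row 7 has {square, star, diamond, cross} and column 4 has {circle, star, hexagon, diamond, cross}, leaving only triangle.
Row 7, column 5: row 7 has {square, triangle, star, diamond, cross} and column 5 has {circle, square, triangle, star, diamond}, leaving only hexagon.
Row 7, column 6: row 7 has {square, triangle, star, hexagon, diamond, cross} and column 6 has {square, triangle, star, cross}, leaving only circle.
So row 7 reads: diamond square star triangle hexagon circle cross.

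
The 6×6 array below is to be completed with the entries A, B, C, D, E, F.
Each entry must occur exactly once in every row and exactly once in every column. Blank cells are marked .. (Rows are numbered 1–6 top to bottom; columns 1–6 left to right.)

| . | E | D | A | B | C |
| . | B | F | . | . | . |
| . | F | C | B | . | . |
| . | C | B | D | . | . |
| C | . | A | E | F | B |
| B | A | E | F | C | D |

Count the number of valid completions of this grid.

Row 1, column 1: eliminating its row and column leaves {F}.
Row 2, column 1: eliminating its row and column leaves {A, D, E}.
Row 2, column 4: eliminating its row and column leaves {C}.
Row 2, column 5: eliminating its row and column leaves {A, D, E}.
Row 2, column 6: eliminating its row and column leaves {A, E}.
Row 3, column 1: eliminating its row and column leaves {A, D, E}.
Row 3, column 5: eliminating its row and column leaves {A, D, E}.
Row 3, column 6: eliminating its row and column leaves {A, E}.
Row 4, column 1: eliminating its row and column leaves {A, E, F}.
Row 4, column 5: eliminating its row and column leaves {A, E}.
Row 4, column 6: eliminating its row and column leaves {A, E, F}.
Row 5, column 2: eliminating its row and column leaves {D}.
Enumerating the assignments across these blanks that avoid any row or column repeat gives 4 completions.

4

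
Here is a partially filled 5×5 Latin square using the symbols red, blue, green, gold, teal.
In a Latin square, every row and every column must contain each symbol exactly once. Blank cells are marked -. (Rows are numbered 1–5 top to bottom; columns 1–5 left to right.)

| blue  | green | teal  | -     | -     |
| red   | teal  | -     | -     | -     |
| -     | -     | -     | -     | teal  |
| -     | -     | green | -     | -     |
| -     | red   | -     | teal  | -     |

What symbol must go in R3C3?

red

Row 3, column 3 is narrowed to {red, blue, gold}.
If it were blue, then row 5, column 3 would be left with no valid symbol.
If it were gold, then row 5, column 3 would be left with no valid symbol.
So row 3, column 3 must be red.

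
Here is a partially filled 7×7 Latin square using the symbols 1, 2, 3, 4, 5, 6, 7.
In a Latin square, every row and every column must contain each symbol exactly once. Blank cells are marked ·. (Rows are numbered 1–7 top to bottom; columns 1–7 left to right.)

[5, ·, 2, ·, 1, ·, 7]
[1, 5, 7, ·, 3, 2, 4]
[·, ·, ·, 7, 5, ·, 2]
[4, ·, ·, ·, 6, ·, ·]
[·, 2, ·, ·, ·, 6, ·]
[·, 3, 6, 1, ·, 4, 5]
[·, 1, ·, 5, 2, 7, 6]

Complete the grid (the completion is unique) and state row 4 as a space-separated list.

4 7 1 2 6 5 3

Row 4, column 2: row 4 has {4, 6} and column 2 has {1, 2, 3, 5}, leaving only 7.
Row 1, column 6: row 1 has {1, 2, 5, 7} and column 6 has {2, 4, 6, 7}, leaving only 3.
Row 2, column 4: row 2 has {1, 2, 3, 4, 5, 7} and column 4 has {1, 5, 7}, leaving only 6.
Row 1, column 4: row 1 has {1, 2, 3, 5, 7} and column 4 has {1, 5, 6, 7}, leaving only 4.
Row 1, column 2: row 1 has {1, 2, 3, 4, 5, 7} and column 2 has {1, 2, 3, 5, 7}, leaving only 6.
Row 3, column 2: row 3 has {2, 5, 7} and column 2 has {1, 2, 3, 5, 6, 7}, leaving only 4.
Row 3, column 6: row 3 has {2, 4, 5, 7} and column 6 has {2, 3, 4, 6, 7}, leaving only 1.
Row 4, column 6: row 4 has {4, 6, 7} and column 6 has {1, 2, 3, 4, 6, 7}, leaving only 5.
Row 3, column 3: row 3 has {1, 2, 4, 5, 7} and column 3 has {2, 6, 7}, leaving only 3.
Row 4, column 3: row 4 has {4, 5, 6, 7} and column 3 has {2, 3, 6, 7}, leaving only 1.
Row 4, column 7: row 4 has {1, 4, 5, 6, 7} and column 7 has {2, 4, 5, 6, 7}, leaving only 3.
Row 4, column 4: row 4 has {1, 3, 4, 5, 6, 7} and column 4 has {1, 4, 5, 6, 7}, leaving only 2.
So row 4 reads: 4 7 1 2 6 5 3.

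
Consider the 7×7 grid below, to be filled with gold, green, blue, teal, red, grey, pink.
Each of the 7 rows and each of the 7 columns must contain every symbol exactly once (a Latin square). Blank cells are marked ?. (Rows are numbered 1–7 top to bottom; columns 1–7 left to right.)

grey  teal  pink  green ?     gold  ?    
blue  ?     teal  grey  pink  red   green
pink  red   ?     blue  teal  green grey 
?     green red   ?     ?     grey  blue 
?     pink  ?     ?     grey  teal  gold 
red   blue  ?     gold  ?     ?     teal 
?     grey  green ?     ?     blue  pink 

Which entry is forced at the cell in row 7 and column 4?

teal

Row 1, column 7: row 1 has {gold, green, teal, grey, pink} and column 7 has {gold, green, blue, teal, grey, pink}, leaving only red.
Row 1, column 5: row 1 has {gold, green, teal, red, grey, pink} and column 5 has {teal, grey, pink}, leaving only blue.
Row 2, column 2: row 2 has {green, blue, teal, red, grey, pink} and column 2 has {green, blue, teal, red, grey, pink}, leaving only gold.
Row 3, column 3: row 3 has {green, blue, teal, red, grey, pink} and column 3 has {green, teal, red, pink}, leaving only gold.
Row 4, column 5: row 4 has {green, blue, red, grey} and column 5 has {blue, teal, grey, pink}, leaving only gold.
Row 4, column 1: row 4 has {gold, green, blue, red, grey} and column 1 has {blue, red, grey, pink}, leaving only teal.
Row 4, column 4: row 4 has {gold, green, blue, teal, red, grey} and column 4 has {gold, green, blue, grey}, leaving only pink.
Row 5, column 1: row 5 has {gold, teal, grey, pink} and column 1 has {blue, teal, red, grey, pink}, leaving only green.
Row 5, column 3: row 5 has {gold, green, teal, grey, pink} and column 3 has {gold, green, teal, red, pink}, leaving only blue.
Row 5, column 4: row 5 has {gold, green, blue, teal, grey, pink} and column 4 has {gold, green, blue, grey, pink}, leaving only red.
Row 7 already has {green, blue, grey, pink} and column 4 already has {gold, green, blue, red, grey, pink}, so row 7, column 4 must be teal.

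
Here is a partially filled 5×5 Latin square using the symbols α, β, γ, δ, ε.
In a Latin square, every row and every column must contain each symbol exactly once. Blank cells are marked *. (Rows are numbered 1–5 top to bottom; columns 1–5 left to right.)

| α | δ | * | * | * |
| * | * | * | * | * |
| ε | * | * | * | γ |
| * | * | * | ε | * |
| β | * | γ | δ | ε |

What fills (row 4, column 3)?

Row 1, column 5: row 1 has {α, δ} and column 5 has {γ, ε}, leaving only β.
Row 1, column 3: row 1 has {α, β, δ} and column 3 has {γ}, leaving only ε.
Row 1, column 4: row 1 has {α, β, δ, ε} and column 4 has {δ, ε}, leaving only γ.
Row 5, column 2: row 5 has {β, γ, δ, ε} and column 2 has {δ}, leaving only α.
Row 3, column 2: row 3 has {γ, ε} and column 2 has {α, δ}, leaving only β.
Row 3, column 4: row 3 has {β, γ, ε} and column 4 has {γ, δ, ε}, leaving only α.
Row 2, column 4: row 2 has {} and column 4 has {α, γ, δ, ε}, leaving only β.
Row 3, column 3: row 3 has {α, β, γ, ε} and column 3 has {γ, ε}, leaving only δ.
Row 2, column 3: row 2 has {β} and column 3 has {γ, δ, ε}, leaving only α.
Row 4 already has {ε} and column 3 already has {α, γ, δ, ε}, so row 4, column 3 must be β.

β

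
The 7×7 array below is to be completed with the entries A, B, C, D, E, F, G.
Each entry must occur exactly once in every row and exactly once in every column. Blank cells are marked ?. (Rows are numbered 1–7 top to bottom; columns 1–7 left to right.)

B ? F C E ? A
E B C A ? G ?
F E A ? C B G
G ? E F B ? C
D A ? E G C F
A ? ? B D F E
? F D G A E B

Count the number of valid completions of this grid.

Row 1, column 2: eliminating its row and column leaves {D, G}.
Row 1, column 6: eliminating its row and column leaves {D}.
Row 2, column 5: eliminating its row and column leaves {F}.
Row 2, column 7: eliminating its row and column leaves {D}.
Row 3, column 4: eliminating its row and column leaves {D}.
Row 4, column 2: eliminating its row and column leaves {D}.
Row 4, column 6: eliminating its row and column leaves {A, D}.
Row 5, column 3: eliminating its row and column leaves {B}.
Row 6, column 2: eliminating its row and column leaves {C, G}.
Row 6, column 3: eliminating its row and column leaves {G}.
Row 7, column 1: eliminating its row and column leaves {C}.
Only one assignment across all blanks avoids any row or column repeat, giving 1 completion.

1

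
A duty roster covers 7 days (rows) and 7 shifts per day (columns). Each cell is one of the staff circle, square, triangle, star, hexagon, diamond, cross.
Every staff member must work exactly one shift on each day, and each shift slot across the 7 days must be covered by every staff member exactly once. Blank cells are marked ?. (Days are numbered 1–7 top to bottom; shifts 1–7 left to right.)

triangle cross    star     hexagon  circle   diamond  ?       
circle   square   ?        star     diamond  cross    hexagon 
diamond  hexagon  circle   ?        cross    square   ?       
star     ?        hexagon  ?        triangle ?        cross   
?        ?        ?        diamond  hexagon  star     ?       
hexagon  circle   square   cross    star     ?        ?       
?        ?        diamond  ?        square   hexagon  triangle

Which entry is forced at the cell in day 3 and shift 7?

star

Day 3 already has {circle, square, hexagon, diamond, cross} and shift 7 already has {triangle, hexagon, cross}, so day 3, shift 7 must be star.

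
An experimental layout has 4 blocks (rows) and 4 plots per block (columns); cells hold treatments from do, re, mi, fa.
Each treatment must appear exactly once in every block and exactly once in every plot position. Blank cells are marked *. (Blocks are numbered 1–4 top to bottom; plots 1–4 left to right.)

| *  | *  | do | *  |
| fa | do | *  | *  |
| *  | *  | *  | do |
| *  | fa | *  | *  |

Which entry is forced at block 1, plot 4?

fa

Block 1, plot 4 is narrowed to {re, mi, fa}.
If it were re, then block 1, plot 2 would be left with no valid symbol.
If it were mi, then block 1, plot 2 would be left with no valid symbol.
So block 1, plot 4 must be fa.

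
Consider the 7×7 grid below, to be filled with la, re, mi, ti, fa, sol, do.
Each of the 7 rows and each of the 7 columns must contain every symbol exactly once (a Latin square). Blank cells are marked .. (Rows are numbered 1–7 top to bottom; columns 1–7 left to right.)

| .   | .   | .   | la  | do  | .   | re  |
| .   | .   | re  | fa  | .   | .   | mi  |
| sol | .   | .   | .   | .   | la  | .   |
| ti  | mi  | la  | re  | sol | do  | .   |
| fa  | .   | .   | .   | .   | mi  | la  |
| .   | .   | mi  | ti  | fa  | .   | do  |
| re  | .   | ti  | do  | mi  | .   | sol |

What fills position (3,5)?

Row 1, column 1: row 1 has {la, re, do} and column 1 has {re, ti, fa, sol}, leaving only mi.
Row 3, column 4: row 3 has {la, sol} and column 4 has {la, re, ti, fa, do}, leaving only mi.
Row 4, column 7: row 4 has {la, re, mi, ti, sol, do} and column 7 has {la, re, mi, sol, do}, leaving only fa.
Row 3, column 7: row 3 has {la, mi, sol} and column 7 has {la, re, mi, fa, sol, do}, leaving only ti.
Row 3 already has {la, mi, ti, sol} and column 5 already has {mi, fa, sol, do}, so row 3, column 5 must be re.

re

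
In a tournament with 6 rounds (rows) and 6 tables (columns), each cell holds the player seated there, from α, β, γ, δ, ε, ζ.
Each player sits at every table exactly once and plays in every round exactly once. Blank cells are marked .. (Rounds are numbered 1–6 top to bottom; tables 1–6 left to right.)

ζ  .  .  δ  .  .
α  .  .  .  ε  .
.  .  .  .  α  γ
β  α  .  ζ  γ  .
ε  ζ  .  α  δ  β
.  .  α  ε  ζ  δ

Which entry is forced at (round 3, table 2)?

ε

Round 1, table 5: round 1 has {δ, ζ} and table 5 has {α, γ, δ, ε, ζ}, leaving only β.
Round 2, table 6: round 2 has {α, ε} and table 6 has {β, γ, δ}, leaving only ζ.
Round 3, table 1: round 3 has {α, γ} and table 1 has {α, β, ε, ζ}, leaving only δ.
Round 3, table 4: round 3 has {α, γ, δ} and table 4 has {α, δ, ε, ζ}, leaving only β.
Round 3 already has {α, β, γ, δ} and table 2 already has {α, ζ}, so round 3, table 2 must be ε.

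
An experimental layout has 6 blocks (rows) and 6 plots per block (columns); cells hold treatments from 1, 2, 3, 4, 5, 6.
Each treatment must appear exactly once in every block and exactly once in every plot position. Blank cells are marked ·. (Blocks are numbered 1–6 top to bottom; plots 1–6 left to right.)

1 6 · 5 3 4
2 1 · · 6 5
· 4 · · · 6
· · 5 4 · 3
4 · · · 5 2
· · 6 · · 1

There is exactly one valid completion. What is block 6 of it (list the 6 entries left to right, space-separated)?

3 5 6 2 4 1

Block 1, plot 3: block 1 has {1, 3, 4, 5, 6} and plot 3 has {5, 6}, leaving only 2.
Block 2, plot 4: block 2 has {1, 2, 5, 6} and plot 4 has {4, 5}, leaving only 3.
Block 6, plot 4: block 6 has {1, 6} and plot 4 has {3, 4, 5}, leaving only 2.
Block 6, plot 5: block 6 has {1, 2, 6} and plot 5 has {3, 5, 6}, leaving only 4.
Block 2, plot 3: block 2 has {1, 2, 3, 5, 6} and plot 3 has {2, 5, 6}, leaving only 4.
Block 3, plot 4: block 3 has {4, 6} and plot 4 has {2, 3, 4, 5}, leaving only 1.
Block 3, plot 3: block 3 has {1, 4, 6} and plot 3 has {2, 4, 5, 6}, leaving only 3.
Block 3, plot 1: block 3 has {1, 3, 4, 6} and plot 1 has {1, 2, 4}, leaving only 5.
Block 6, plot 1: block 6 has {1, 2, 4, 6} and plot 1 has {1, 2, 4, 5}, leaving only 3.
Block 6, plot 2: block 6 has {1, 2, 3, 4, 6} and plot 2 has {1, 4, 6}, leaving only 5.
So block 6 reads: 3 5 6 2 4 1.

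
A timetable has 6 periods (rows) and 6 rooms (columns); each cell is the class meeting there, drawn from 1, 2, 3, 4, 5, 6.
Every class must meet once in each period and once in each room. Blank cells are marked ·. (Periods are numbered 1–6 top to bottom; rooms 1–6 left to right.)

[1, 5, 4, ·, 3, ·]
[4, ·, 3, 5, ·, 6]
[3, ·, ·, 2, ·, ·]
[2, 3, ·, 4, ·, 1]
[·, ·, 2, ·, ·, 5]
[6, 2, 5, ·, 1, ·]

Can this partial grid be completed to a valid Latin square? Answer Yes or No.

Period 5, room 1: period 5 together with room 1 already contain {1, 2, 3, 4, 5, 6} — every symbol — so nothing can go there. The grid has no valid completion.

No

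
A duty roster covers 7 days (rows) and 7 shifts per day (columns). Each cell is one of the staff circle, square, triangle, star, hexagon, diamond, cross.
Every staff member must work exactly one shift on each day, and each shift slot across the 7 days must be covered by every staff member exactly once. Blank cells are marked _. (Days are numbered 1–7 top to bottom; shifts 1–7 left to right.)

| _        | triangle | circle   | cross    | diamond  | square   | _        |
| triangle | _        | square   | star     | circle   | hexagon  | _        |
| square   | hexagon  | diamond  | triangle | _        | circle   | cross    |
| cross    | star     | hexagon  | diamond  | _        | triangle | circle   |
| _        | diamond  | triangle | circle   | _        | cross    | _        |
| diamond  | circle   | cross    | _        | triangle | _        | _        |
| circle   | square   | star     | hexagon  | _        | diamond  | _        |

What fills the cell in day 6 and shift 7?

Day 2, shift 2: day 2 has {circle, square, triangle, star, hexagon} and shift 2 has {circle, square, triangle, star, hexagon, diamond}, leaving only cross.
Day 2, shift 7: day 2 has {circle, square, triangle, star, hexagon, cross} and shift 7 has {circle, cross}, leaving only diamond.
Day 3, shift 5: day 3 has {circle, square, triangle, hexagon, diamond, cross} and shift 5 has {circle, triangle, diamond}, leaving only star.
Day 4, shift 5: day 4 has {circle, triangle, star, hexagon, diamond, cross} and shift 5 has {circle, triangle, star, diamond}, leaving only square.
Day 5, shift 5: day 5 has {circle, triangle, diamond, cross} and shift 5 has {circle, square, triangle, star, diamond}, leaving only hexagon.
Day 5, shift 1: day 5 has {circle, triangle, hexagon, diamond, cross} and shift 1 has {circle, square, triangle, diamond, cross}, leaving only star.
Day 1, shift 1: day 1 has {circle, square, triangle, diamond, cross} and shift 1 has {circle, square, triangle, star, diamond, cross}, leaving only hexagon.
Day 1, shift 7: day 1 has {circle, square, triangle, hexagon, diamond, cross} and shift 7 has {circle, diamond, cross}, leaving only star.
Day 5, shift 7: day 5 has {circle, triangle, star, hexagon, diamond, cross} and shift 7 has {circle, star, diamond, cross}, leaving only square.
Day 6 already has {circle, triangle, diamond, cross} and shift 7 already has {circle, square, star, diamond, cross}, so day 6, shift 7 must be hexagon.

hexagon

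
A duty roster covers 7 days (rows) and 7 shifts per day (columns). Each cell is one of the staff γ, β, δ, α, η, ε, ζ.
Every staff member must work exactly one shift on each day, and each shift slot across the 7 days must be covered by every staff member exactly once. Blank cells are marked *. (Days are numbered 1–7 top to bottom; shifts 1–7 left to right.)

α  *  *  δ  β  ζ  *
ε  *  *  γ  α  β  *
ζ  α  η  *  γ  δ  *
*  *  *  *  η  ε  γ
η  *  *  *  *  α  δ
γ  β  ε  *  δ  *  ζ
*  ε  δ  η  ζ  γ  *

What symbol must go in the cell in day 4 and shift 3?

α

Day 1, shift 3: day 1 has {β, δ, α, ζ} and shift 3 has {δ, η, ε}, leaving only γ.
Day 1, shift 2: day 1 has {γ, β, δ, α, ζ} and shift 2 has {β, α, ε}, leaving only η.
Day 1, shift 7: day 1 has {γ, β, δ, α, η, ζ} and shift 7 has {γ, δ, ζ}, leaving only ε.
Day 2, shift 3: day 2 has {γ, β, α, ε} and shift 3 has {γ, δ, η, ε}, leaving only ζ.
Day 2, shift 2: day 2 has {γ, β, α, ε, ζ} and shift 2 has {β, α, η, ε}, leaving only δ.
Day 2, shift 7: day 2 has {γ, β, δ, α, ε, ζ} and shift 7 has {γ, δ, ε, ζ}, leaving only η.
Day 3, shift 7: day 3 has {γ, δ, α, η, ζ} and shift 7 has {γ, δ, η, ε, ζ}, leaving only β.
Day 3, shift 4: day 3 has {γ, β, δ, α, η, ζ} and shift 4 has {γ, δ, η}, leaving only ε.
Day 4, shift 2: day 4 has {γ, η, ε} and shift 2 has {β, δ, α, η, ε}, leaving only ζ.
Day 5, shift 2: day 5 has {δ, α, η} and shift 2 has {β, δ, α, η, ε, ζ}, leaving only γ.
Day 5, shift 3: day 5 has {γ, δ, α, η} and shift 3 has {γ, δ, η, ε, ζ}, leaving only β.
Day 4 already has {γ, η, ε, ζ} and shift 3 already has {γ, β, δ, η, ε, ζ}, so day 4, shift 3 must be α.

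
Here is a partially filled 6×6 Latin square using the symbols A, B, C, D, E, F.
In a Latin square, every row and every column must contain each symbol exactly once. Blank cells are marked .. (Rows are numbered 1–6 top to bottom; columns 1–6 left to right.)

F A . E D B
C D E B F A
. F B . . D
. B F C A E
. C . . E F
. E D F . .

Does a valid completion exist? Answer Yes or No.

Yes

No row or column among the givens repeats a symbol, and propagating forced cells runs into no contradiction.
One valid completion exists (for instance, F A C E D B / C D E B F A / E F B A C D / D B F C A E / B C A D E F / A E D F B C).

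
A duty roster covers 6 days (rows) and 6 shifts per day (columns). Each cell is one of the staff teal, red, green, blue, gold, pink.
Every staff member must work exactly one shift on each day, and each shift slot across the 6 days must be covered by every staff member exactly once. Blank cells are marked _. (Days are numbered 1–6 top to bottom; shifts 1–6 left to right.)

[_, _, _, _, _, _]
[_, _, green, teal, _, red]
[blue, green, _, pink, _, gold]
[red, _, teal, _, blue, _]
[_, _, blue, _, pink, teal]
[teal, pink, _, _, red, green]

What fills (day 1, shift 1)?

Day 2, shift 5: day 2 has {teal, red, green} and shift 5 has {red, blue, pink}, leaving only gold.
Day 2, shift 1: day 2 has {teal, red, green, gold} and shift 1 has {teal, red, blue}, leaving only pink.
Day 2, shift 2: day 2 has {teal, red, green, gold, pink} and shift 2 has {green, pink}, leaving only blue.
Day 3, shift 3: day 3 has {green, blue, gold, pink} and shift 3 has {teal, green, blue}, leaving only red.
Day 3, shift 5: day 3 has {red, green, blue, gold, pink} and shift 5 has {red, blue, gold, pink}, leaving only teal.
Day 1, shift 5: day 1 has {} and shift 5 has {teal, red, blue, gold, pink}, leaving only green.
Day 1 already has {green} and shift 1 already has {teal, red, blue, pink}, so day 1, shift 1 must be gold.

gold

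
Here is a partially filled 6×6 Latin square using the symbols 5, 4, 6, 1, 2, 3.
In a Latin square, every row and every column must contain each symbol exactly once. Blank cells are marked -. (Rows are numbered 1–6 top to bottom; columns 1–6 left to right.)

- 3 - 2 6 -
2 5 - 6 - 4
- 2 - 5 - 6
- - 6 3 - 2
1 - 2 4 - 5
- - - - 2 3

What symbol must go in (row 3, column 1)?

3

Row 1, column 6: row 1 has {6, 2, 3} and column 6 has {5, 4, 6, 2, 3}, leaving only 1.
Row 5, column 2: row 5 has {5, 4, 1, 2} and column 2 has {5, 2, 3}, leaving only 6.
Row 5, column 5: row 5 has {5, 4, 6, 1, 2} and column 5 has {6, 2}, leaving only 3.
Row 2, column 5: row 2 has {5, 4, 6, 2} and column 5 has {6, 2, 3}, leaving only 1.
Row 2, column 3: row 2 has {5, 4, 6, 1, 2} and column 3 has {6, 2}, leaving only 3.
Row 3, column 5: row 3 has {5, 6, 2} and column 5 has {6, 1, 2, 3}, leaving only 4.
Row 3 already has {5, 4, 6, 2} and column 1 already has {1, 2}, so row 3, column 1 must be 3.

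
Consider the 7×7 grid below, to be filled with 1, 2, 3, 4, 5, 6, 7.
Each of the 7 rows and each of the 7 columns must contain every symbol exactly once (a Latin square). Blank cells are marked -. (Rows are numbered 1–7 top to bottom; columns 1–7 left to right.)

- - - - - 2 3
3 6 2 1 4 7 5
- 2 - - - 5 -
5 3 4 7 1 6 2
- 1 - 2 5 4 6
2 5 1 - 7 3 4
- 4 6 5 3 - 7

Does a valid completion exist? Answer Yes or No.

No

Row 1, column 2: row 1 has {2, 3} and column 2 has {1, 2, 3, 4, 5, 6}, so it must be 7.
Row 1, column 3: row 1 has {2, 3, 7} and column 3 has {1, 2, 4, 6}, so it must be 5.
Row 1, column 5: row 1 has {2, 3, 5, 7} and column 5 has {1, 3, 4, 5, 7}, so it must be 6.
Now row 3, column 5: row 3 together with column 5 already contain {1, 2, 3, 4, 5, 6, 7} — every symbol — so nothing can go there. The grid has no valid completion.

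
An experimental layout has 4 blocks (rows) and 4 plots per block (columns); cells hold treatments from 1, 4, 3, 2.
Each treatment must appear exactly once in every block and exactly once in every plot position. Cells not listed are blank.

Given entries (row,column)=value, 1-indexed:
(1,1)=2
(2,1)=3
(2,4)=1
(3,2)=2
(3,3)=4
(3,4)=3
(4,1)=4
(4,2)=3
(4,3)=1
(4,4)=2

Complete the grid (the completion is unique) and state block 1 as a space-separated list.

2 1 3 4

Block 1, plot 3: block 1 has {2} and plot 3 has {1, 4}, leaving only 3.
Block 1, plot 4: block 1 has {3, 2} and plot 4 has {1, 3, 2}, leaving only 4.
Block 1, plot 2: block 1 has {4, 3, 2} and plot 2 has {3, 2}, leaving only 1.
So block 1 reads: 2 1 3 4.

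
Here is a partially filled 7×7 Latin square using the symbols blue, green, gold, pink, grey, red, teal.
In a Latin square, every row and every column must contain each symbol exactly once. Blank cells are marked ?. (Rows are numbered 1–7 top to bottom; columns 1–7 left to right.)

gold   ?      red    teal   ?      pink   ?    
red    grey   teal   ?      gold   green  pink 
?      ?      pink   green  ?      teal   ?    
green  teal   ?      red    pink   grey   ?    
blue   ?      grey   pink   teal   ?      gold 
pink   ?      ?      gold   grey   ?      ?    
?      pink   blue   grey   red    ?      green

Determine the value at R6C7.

teal

Row 2, column 4: row 2 has {green, gold, pink, grey, red, teal} and column 4 has {green, gold, pink, grey, red, teal}, leaving only blue.
Row 3, column 1: row 3 has {green, pink, teal} and column 1 has {blue, green, gold, pink, red}, leaving only grey.
Row 3, column 5: row 3 has {green, pink, grey, teal} and column 5 has {gold, pink, grey, red, teal}, leaving only blue.
Row 1, column 5: row 1 has {gold, pink, red, teal} and column 5 has {blue, gold, pink, grey, red, teal}, leaving only green.
Row 1, column 2: row 1 has {green, gold, pink, red, teal} and column 2 has {pink, grey, teal}, leaving only blue.
Row 1, column 7: row 1 has {blue, green, gold, pink, red, teal} and column 7 has {green, gold, pink}, leaving only grey.
Row 3, column 7: row 3 has {blue, green, pink, grey, teal} and column 7 has {green, gold, pink, grey}, leaving only red.
Row 3, column 2: row 3 has {blue, green, pink, grey, red, teal} and column 2 has {blue, pink, grey, teal}, leaving only gold.
Row 4, column 3: row 4 has {green, pink, grey, red, teal} and column 3 has {blue, pink, grey, red, teal}, leaving only gold.
Row 4, column 7: row 4 has {green, gold, pink, grey, red, teal} and column 7 has {green, gold, pink, grey, red}, leaving only blue.
Row 6 already has {gold, pink, grey} and column 7 already has {blue, green, gold, pink, grey, red}, so row 6, column 7 must be teal.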